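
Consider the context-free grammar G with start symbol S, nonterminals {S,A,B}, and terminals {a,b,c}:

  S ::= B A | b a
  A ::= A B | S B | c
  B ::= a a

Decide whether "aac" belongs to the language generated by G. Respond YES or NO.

CNF form of G:
  S -> B A | T1 T0
  A -> A B | S B | c
  B -> T0 T0
  T0 -> a
  T1 -> b

Fill CYK table bottom-up:
  [0..0]={T0}  "a"  orig:{}
  [1..1]={T0}  "a"  orig:{}
  [2..2]={A}  "c"
  [0..1]={B}  "aa"
  [1..2]=∅  "ac"
  [0..2]={S}  "aac"

S ∈ T[0,2] ⇒ YES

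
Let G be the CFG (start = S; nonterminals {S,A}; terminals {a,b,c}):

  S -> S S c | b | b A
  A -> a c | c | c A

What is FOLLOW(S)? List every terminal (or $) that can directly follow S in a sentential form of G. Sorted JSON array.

FIRST iteration:
pass 1:
  A via A→a c: +{a}
  A via A→c: +{c}
  S via S→b: +{b}
  S: {b}  A: {a,c}
pass 2: done
  S: {b}  A: {a,c}

FOLLOW sets:
initialize: $ ∈ FOLLOW(S)
[1]
  S→S S c: FOLLOW(S) ⊇ FIRST(S) = {b}; new: +{b}
  S→S S c: FOLLOW(S) ⊇ FIRST(c) = {c}; new: +{c}
  S→b A: FOLLOW(A) ⊇ FOLLOW(S) ⊇ {$,b,c}; new: +{$,b,c}
  FOLLOW(S)={$,b,c}  FOLLOW(A)={$,b,c}
[2] done
  FOLLOW(S)={$,b,c}  FOLLOW(A)={$,b,c}

FOLLOW(S) = ["$", "b", "c"]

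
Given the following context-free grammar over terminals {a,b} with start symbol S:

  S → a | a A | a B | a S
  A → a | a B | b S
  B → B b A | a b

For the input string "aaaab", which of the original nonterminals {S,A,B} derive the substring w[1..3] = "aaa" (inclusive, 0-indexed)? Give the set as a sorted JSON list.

Convert to CNF:
  S -> T0 A | T0 B | T0 S | a
  A -> T0 B | T1 S | a
  B -> B X2 | T0 T1
  T0 -> a
  T1 -> b
  X2 -> T1 A

Fill CYK table bottom-up, restricted to cells inside w[1..3]:
  T[1,1] 'a' = {A,S,T0}  orig:{A,S}
  T[2,2] 'a' = {A,S,T0}  orig:{A,S}
  T[3,3] 'a' = {A,S,T0}  orig:{A,S}
  T[1,2] 'aa' = {S}
  T[2,3] 'aa' = {S}
  T[1,3] 'aaa' = {S}

Original NTs in T[1,3] deriving "aaa": ["S"]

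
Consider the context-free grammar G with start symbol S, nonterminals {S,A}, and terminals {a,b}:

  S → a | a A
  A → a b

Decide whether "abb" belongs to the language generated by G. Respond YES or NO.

CNF form of G:
  S -> T0 A | a
  A -> T0 T1
  T0 -> a
  T1 -> b

Fill CYK table bottom-up:
  T[0,0] 'a' = {S,T0}  orig:{S}
  T[1,1] 'b' = {T1}  orig:{}
  T[2,2] 'b' = {T1}  orig:{}
  T[0,1] 'ab' = {A}
  T[1,2] 'bb' = ∅
  T[0,2] 'abb' = ∅

S ∉ T[0,2] ⇒ NO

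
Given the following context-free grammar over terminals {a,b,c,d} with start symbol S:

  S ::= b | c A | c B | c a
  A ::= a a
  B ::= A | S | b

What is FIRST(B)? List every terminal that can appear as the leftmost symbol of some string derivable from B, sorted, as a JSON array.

Compute FIRST by fixpoint:
[1]
  A via A→a a: +{a}
  B via B→A: +{a}
  B via B→b: +{b}
  S via S→b: +{b}
  S via S→c A: +{c}
  FIRST[S]={b,c}  FIRST[A]={a}  FIRST[B]={a,b}
[2]
  B via B→S: +{c}
  FIRST[S]={b,c}  FIRST[A]={a}  FIRST[B]={a,b,c}
[3] (no change)
  FIRST[S]={b,c}  FIRST[A]={a}  FIRST[B]={a,b,c}

FIRST(B) = ["a", "b", "c"]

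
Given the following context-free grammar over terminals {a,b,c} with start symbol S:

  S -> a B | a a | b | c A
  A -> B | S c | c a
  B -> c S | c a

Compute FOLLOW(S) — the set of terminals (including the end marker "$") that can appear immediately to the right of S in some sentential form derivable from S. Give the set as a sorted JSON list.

Compute FIRST by fixpoint:
pass 1:
  A via A→c a: +{c}
  B via B→c S: +{c}
  S via S→a B: +{a}
  S via S→b: +{b}
  S via S→c A: +{c}
  S: {a,b,c}  A: {c}  B: {c}
pass 2:
  A via A→S c: +{a,b}
  S: {a,b,c}  A: {a,b,c}  B: {c}
pass 3: done
  S: {a,b,c}  A: {a,b,c}  B: {c}

FOLLOW iteration:
FOLLOW(S) := {$}
round 1:
  A→S c: FOLLOW(S) ⊇ FIRST(c) = {c}; new: +{c}
  S→a B: FOLLOW(B) ⊇ FOLLOW(S) ⊇ {$,c}; new: +{$,c}
  S→c A: FOLLOW(A) ⊇ FOLLOW(S) ⊇ {$,c}; new: +{$,c}
  S: {$,c}  A: {$,c}  B: {$,c}
round 2: — fixpoint
  S: {$,c}  A: {$,c}  B: {$,c}

FOLLOW(S) = ["$", "c"]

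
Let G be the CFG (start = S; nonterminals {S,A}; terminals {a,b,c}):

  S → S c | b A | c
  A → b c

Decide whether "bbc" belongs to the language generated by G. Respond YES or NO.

Convert to CNF:
  S -> S T1 | T0 A | c
  A -> T0 T1
  T0 -> b
  T1 -> c

CYK table (by increasing span):
  cell(0,0) b: {T0}  orig:{}
  cell(1,1) b: {T0}  orig:{}
  cell(2,2) c: {S,T1}  orig:{S}
  cell(0,1) bb: ∅
  cell(1,2) bc: {A}
  cell(0,2) bbc: {S}

S ∈ T[0,2] ⇒ YES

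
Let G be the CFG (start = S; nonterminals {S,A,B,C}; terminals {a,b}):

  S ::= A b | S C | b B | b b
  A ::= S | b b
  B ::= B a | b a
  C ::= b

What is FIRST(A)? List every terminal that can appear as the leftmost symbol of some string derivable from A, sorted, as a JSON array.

FIRST iteration:
pass 1:
  A via A→b b: +{b}
  B via B→b a: +{b}
  C via C→b: +{b}
  S via S→A b: +{b}
  S: {b}  A: {b}  B: {b}  C: {b}
pass 2: — fixpoint
  S: {b}  A: {b}  B: {b}  C: {b}

FIRST(A) = ["b"]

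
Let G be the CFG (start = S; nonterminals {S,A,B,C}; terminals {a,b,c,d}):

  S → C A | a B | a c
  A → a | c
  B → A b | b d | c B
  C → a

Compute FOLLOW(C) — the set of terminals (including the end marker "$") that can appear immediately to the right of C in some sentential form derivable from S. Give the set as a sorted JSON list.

FIRST sets, iterate to fixpoint:
iter 1:
  A via A→a: +{a}
  A via A→c: +{c}
  B via B→A b: +{a,c}
  B via B→b d: +{b}
  C via C→a: +{a}
  S via S→C A: +{a}
  FIRST(S)={a}  FIRST(A)={a,c}  FIRST(B)={a,b,c}  FIRST(C)={a}
iter 2: done
  FIRST(S)={a}  FIRST(A)={a,c}  FIRST(B)={a,b,c}  FIRST(C)={a}

FOLLOW sets:
seed FOLLOW(S) with $
[1]
  B→A b: FOLLOW(A) ⊇ FIRST(b) = {b}; new: +{b}
  S→C A: FOLLOW(C) ⊇ FIRST(A) = {a,c}; new: +{a,c}
  S→C A: FOLLOW(A) ⊇ FOLLOW(S) ⊇ {$}; new: +{$}
  S→a B: FOLLOW(B) ⊇ FOLLOW(S) ⊇ {$}; new: +{$}
  FOLLOW(S)={$}  FOLLOW(A)={$,b}  FOLLOW(B)={$}  FOLLOW(C)={a,c}
[2] (stable)
  FOLLOW(S)={$}  FOLLOW(A)={$,b}  FOLLOW(B)={$}  FOLLOW(C)={a,c}

FOLLOW(C) = ["a", "c"]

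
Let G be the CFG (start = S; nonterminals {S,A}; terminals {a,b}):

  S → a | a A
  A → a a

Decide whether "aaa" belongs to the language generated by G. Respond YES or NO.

CNF form of G:
  S -> T0 A | a
  A -> T0 T0
  T0 -> a

Fill CYK table bottom-up:
  T[0,0] 'a' = {S,T0}  orig:{S}
  T[1,1] 'a' = {S,T0}  orig:{S}
  T[2,2] 'a' = {S,T0}  orig:{S}
  T[0,1] 'aa' = {A}
  T[1,2] 'aa' = {A}
  T[0,2] 'aaa' = {S}

S ∈ T[0,2] ⇒ YES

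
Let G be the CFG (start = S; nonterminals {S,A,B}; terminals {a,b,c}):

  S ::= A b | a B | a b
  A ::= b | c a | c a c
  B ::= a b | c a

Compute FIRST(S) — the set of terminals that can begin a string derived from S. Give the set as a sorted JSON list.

FIRST sets, iterate to fixpoint:
round 1:
  A via A→b: +{b}
  A via A→c a: +{c}
  B via B→a b: +{a}
  B via B→c a: +{c}
  S via S→A b: +{b,c}
  S via S→a B: +{a}
  S: {a,b,c}  A: {b,c}  B: {a,c}
round 2: — fixpoint
  S: {a,b,c}  A: {b,c}  B: {a,c}

FIRST(S) = ["a", "b", "c"]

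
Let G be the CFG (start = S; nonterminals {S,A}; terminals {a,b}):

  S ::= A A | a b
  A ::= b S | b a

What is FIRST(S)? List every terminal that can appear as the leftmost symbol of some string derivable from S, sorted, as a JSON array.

FIRST iteration:
pass 1:
  A via A→b S: +{b}
  S via S→A A: +{b}
  S via S→a b: +{a}
  FIRST[S]={a,b}  FIRST[A]={b}
pass 2: (stable)
  FIRST[S]={a,b}  FIRST[A]={b}

FIRST(S) = ["a", "b"]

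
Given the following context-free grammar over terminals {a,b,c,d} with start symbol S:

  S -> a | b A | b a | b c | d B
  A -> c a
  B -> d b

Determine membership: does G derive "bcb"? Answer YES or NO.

CNF form of G:
  S -> T2 B | T3 A | T3 T0 | T3 T1 | a
  A -> T0 T1
  B -> T2 T3
  T0 -> c
  T1 -> a
  T2 -> d
  T3 -> b

Fill CYK table bottom-up:
  T[0,0] 'b' = {T3}  orig:{}
  T[1,1] 'c' = {T0}  orig:{}
  T[2,2] 'b' = {T3}  orig:{}
  T[0,1] 'bc' = {S}
  T[1,2] 'cb' = ∅
  T[0,2] 'bcb' = ∅

S ∉ T[0,2] ⇒ NO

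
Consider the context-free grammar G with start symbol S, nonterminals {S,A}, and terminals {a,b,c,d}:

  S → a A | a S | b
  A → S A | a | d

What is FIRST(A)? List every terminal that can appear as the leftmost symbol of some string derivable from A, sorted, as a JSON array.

FIRST iteration:
[1]
  A via A→a: +{a}
  A via A→d: +{d}
  S via S→a A: +{a}
  S via S→b: +{b}
  S: {a,b}  A: {a,d}
[2]
  A via A→S A: +{b}
  S: {a,b}  A: {a,b,d}
[3] — fixpoint
  S: {a,b}  A: {a,b,d}

FIRST(A) = ["a", "b", "d"]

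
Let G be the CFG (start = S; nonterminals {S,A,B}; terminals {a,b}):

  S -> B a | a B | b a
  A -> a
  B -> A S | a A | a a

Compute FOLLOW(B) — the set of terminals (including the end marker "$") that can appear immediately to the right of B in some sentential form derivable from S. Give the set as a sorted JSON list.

FIRST sets, iterate to fixpoint:
iter 1:
  A via A→a: +{a}
  B via B→A S: +{a}
  S via S→B a: +{a}
  S via S→b a: +{b}
  FIRST(S)={a,b}  FIRST(A)={a}  FIRST(B)={a}
iter 2: (stable)
  FIRST(S)={a,b}  FIRST(A)={a}  FIRST(B)={a}

FOLLOW sets:
FOLLOW(S) := {$}
round 1:
  B→A S: FOLLOW(A) ⊇ FIRST(S) = {a,b}; new: +{a,b}
  S→B a: FOLLOW(B) ⊇ FIRST(a) = {a}; new: +{a}
  S→a B: FOLLOW(B) ⊇ FOLLOW(S) ⊇ {$}; new: +{$}
  S: {$}  A: {a,b}  B: {$,a}
round 2:
  B→A S: FOLLOW(S) ⊇ FOLLOW(B) ⊇ {$,a}; new: +{a}
  B→a A: FOLLOW(A) ⊇ FOLLOW(B) ⊇ {$,a}; new: +{$}
  S: {$,a}  A: {$,a,b}  B: {$,a}
round 3: (no change)
  S: {$,a}  A: {$,a,b}  B: {$,a}

FOLLOW(B) = ["$", "a"]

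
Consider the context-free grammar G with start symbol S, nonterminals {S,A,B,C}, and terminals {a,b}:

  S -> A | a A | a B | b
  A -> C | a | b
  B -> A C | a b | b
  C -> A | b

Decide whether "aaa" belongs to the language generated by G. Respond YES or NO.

CNF form of G:
  S -> T0 A | T0 B | a | b
  A -> a | b
  B -> A C | T0 T1 | b
  C -> a | b
  T0 -> a
  T1 -> b

CYK table (by increasing span):
  [0..0]={A,C,S,T0}  "a"  orig:{A,C,S}
  [1..1]={A,C,S,T0}  "a"  orig:{A,C,S}
  [2..2]={A,C,S,T0}  "a"  orig:{A,C,S}
  [0..1]={B,S}  "aa"
  [1..2]={B,S}  "aa"
  [0..2]={S}  "aaa"

S ∈ T[0,2] ⇒ YES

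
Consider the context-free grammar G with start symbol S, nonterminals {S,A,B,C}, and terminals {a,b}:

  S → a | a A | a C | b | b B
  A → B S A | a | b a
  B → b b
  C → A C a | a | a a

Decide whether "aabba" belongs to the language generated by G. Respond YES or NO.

Convert to CNF:
  S -> T0 B | T1 A | T1 C | a | b
  A -> B X2 | T0 T1 | a
  B -> T0 T0
  C -> A X3 | T1 T1 | a
  T0 -> b
  T1 -> a
  X2 -> S A
  X3 -> C T1

CYK table (by increasing span):
  cell(0,0) a: {A,C,S,T1}  orig:{A,C,S}
  cell(1,1) a: {A,C,S,T1}  orig:{A,C,S}
  cell(2,2) b: {S,T0}  orig:{S}
  cell(3,3) b: {S,T0}  orig:{S}
  cell(4,4) a: {A,C,S,T1}  orig:{A,C,S}
  cell(0,1) aa: {C,S,X2,X3}  orig:{C,S}
  cell(1,2) ab: ∅
  cell(2,3) bb: {B}
  cell(3,4) ba: {A,X2}  orig:{A}
  cell(0,2) aab: ∅
  cell(1,3) abb: ∅
  cell(2,4) bba: {X2}  orig:{}
  cell(0,3) aabb: ∅
  cell(1,4) abba: ∅
  cell(0,4) aabba: ∅

S ∉ T[0,4] ⇒ NO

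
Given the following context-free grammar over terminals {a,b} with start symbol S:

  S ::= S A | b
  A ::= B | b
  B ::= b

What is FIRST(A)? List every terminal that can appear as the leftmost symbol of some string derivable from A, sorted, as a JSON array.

FIRST iteration:
round 1:
  A via A→b: +{b}
  B via B→b: +{b}
  S via S→b: +{b}
  FIRST[S]={b}  FIRST[A]={b}  FIRST[B]={b}
round 2: (stable)
  FIRST[S]={b}  FIRST[A]={b}  FIRST[B]={b}

FIRST(A) = ["b"]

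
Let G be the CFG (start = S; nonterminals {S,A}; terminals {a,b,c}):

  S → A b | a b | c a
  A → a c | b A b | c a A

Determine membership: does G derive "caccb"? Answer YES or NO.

Convert to CNF:
  S -> A T2 | T0 T2 | T1 T0
  A -> T0 T1 | T1 X4 | T2 X3
  T0 -> a
  T1 -> c
  T2 -> b
  X3 -> A T2
  X4 -> T0 A

CYK fill:
  [0..0]={T1}  "c"  orig:{}
  [1..1]={T0}  "a"  orig:{}
  [2..2]={T1}  "c"  orig:{}
  [3..3]={T1}  "c"  orig:{}
  [4..4]={T2}  "b"  orig:{}
  [0..1]={S}  "ca"
  [1..2]={A}  "ac"
  [2..3]=∅  "cc"
  [3..4]=∅  "cb"
  [0..2]=∅  "cac"
  [1..3]=∅  "acc"
  [2..4]=∅  "ccb"
  [0..3]=∅  "cacc"
  [1..4]=∅  "accb"
  [0..4]=∅  "caccb"

S ∉ T[0,4] ⇒ NO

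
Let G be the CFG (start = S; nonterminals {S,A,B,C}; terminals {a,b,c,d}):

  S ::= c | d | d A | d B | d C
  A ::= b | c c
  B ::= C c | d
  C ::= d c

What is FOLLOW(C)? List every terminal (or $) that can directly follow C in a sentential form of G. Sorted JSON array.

Compute FIRST by fixpoint:
iter 1:
  A via A→b: +{b}
  A via A→c c: +{c}
  B via B→d: +{d}
  C via C→d c: +{d}
  S via S→c: +{c}
  S via S→d: +{d}
  FIRST[S]={c,d}  FIRST[A]={b,c}  FIRST[B]={d}  FIRST[C]={d}
iter 2: (stable)
  FIRST[S]={c,d}  FIRST[A]={b,c}  FIRST[B]={d}  FIRST[C]={d}

FOLLOW sets:
FOLLOW(S) := {$}
[1]
  B→C c: FOLLOW(C) ⊇ FIRST(c) = {c}; new: +{c}
  S→d A: FOLLOW(A) ⊇ FOLLOW(S) ⊇ {$}; new: +{$}
  S→d B: FOLLOW(B) ⊇ FOLLOW(S) ⊇ {$}; new: +{$}
  S→d C: FOLLOW(C) ⊇ FOLLOW(S) ⊇ {$}; new: +{$}
  S: {$}  A: {$}  B: {$}  C: {$,c}
[2] (no change)
  S: {$}  A: {$}  B: {$}  C: {$,c}

FOLLOW(C) = ["$", "c"]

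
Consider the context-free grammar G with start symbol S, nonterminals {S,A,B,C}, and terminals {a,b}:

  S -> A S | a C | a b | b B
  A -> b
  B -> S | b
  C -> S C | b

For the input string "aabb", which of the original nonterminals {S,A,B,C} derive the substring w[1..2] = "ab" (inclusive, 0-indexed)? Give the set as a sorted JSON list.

CNF form of G:
  S -> A S | T0 C | T0 T1 | T1 B
  A -> b
  B -> A S | T0 C | T0 T1 | T1 B | b
  C -> S C | b
  T0 -> a
  T1 -> b

CYK table (by increasing span), restricted to cells inside w[1..2]:
  cell(1,1) a: {T0}  orig:{}
  cell(2,2) b: {A,B,C,T1}  orig:{A,B,C}
  cell(1,2) ab: {B,S}

Original NTs in T[1,2] deriving "ab": ["B", "S"]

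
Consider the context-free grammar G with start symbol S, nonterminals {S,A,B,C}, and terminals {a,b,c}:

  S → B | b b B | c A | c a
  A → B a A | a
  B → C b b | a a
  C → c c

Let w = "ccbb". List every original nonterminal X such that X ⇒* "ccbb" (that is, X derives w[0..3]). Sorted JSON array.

CNF form of G:
  S -> C X5 | T0 T0 | T1 X6 | T2 A | T2 T0
  A -> B X3 | a
  B -> C X4 | T0 T0
  C -> T2 T2
  T0 -> a
  T1 -> b
  T2 -> c
  X3 -> T0 A
  X4 -> T1 T1
  X5 -> T1 T1
  X6 -> T1 B

Fill CYK table bottom-up, restricted to cells inside w[0..3]:
  T[0,0] 'c' = {T2}  orig:{}
  T[1,1] 'c' = {T2}  orig:{}
  T[2,2] 'b' = {T1}  orig:{}
  T[3,3] 'b' = {T1}  orig:{}
  T[0,1] 'cc' = {C}
  T[1,2] 'cb' = ∅
  T[2,3] 'bb' = {X4,X5}  orig:{}
  T[0,2] 'ccb' = ∅
  T[1,3] 'cbb' = ∅
  T[0,3] 'ccbb' = {B,S}

Original NTs in T[0,3] deriving "ccbb": ["B", "S"]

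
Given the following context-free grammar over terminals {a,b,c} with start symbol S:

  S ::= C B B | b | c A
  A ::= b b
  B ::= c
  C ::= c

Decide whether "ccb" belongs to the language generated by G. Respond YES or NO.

CNF form of G:
  S -> C X2 | T1 A | b
  A -> T0 T0
  B -> c
  C -> c
  T0 -> b
  T1 -> c
  X2 -> B B

CYK table (by increasing span):
  [0..0]={B,C,T1}  "c"  orig:{B,C}
  [1..1]={B,C,T1}  "c"  orig:{B,C}
  [2..2]={S,T0}  "b"  orig:{S}
  [0..1]={X2}  "cc"  orig:{}
  [1..2]=∅  "cb"
  [0..2]=∅  "ccb"

S ∉ T[0,2] ⇒ NO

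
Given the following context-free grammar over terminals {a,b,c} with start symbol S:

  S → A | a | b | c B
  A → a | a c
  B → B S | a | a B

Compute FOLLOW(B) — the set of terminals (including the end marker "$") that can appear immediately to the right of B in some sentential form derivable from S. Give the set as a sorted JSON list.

Compute FIRST by fixpoint:
pass 1:
  A via A→a: +{a}
  B via B→a: +{a}
  S via S→A: +{a}
  S via S→b: +{b}
  S via S→c B: +{c}
  FIRST[S]={a,b,c}  FIRST[A]={a}  FIRST[B]={a}
pass 2: (stable)
  FIRST[S]={a,b,c}  FIRST[A]={a}  FIRST[B]={a}

FOLLOW sets:
initialize: $ ∈ FOLLOW(S)
[1]
  B→B S: FOLLOW(B) ⊇ FIRST(S) = {a,b,c}; new: +{a,b,c}
  B→B S: FOLLOW(S) ⊇ FOLLOW(B) ⊇ {a,b,c}; new: +{a,b,c}
  S→A: FOLLOW(A) ⊇ FOLLOW(S) ⊇ {$,a,b,c}; new: +{$,a,b,c}
  S→c B: FOLLOW(B) ⊇ FOLLOW(S) ⊇ {$,a,b,c}; new: +{$}
  S: {$,a,b,c}  A: {$,a,b,c}  B: {$,a,b,c}
[2] (stable)
  S: {$,a,b,c}  A: {$,a,b,c}  B: {$,a,b,c}

FOLLOW(B) = ["$", "a", "b", "c"]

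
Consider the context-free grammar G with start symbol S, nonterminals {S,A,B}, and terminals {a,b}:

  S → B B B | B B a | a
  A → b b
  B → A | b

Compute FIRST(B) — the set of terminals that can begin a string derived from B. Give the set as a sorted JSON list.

FIRST sets, iterate to fixpoint:
round 1:
  A via A→b b: +{b}
  B via B→A: +{b}
  S via S→B B B: +{b}
  S via S→a: +{a}
  FIRST[S]={a,b}  FIRST[A]={b}  FIRST[B]={b}
round 2: done
  FIRST[S]={a,b}  FIRST[A]={b}  FIRST[B]={b}

FIRST(B) = ["b"]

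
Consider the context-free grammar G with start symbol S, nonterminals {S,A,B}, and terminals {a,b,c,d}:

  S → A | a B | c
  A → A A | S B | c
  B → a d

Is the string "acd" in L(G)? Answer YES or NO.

Convert to CNF:
  S -> A A | S B | T0 B | c
  A -> A A | S B | c
  B -> T0 T1
  T0 -> a
  T1 -> d

CYK table (by increasing span):
  T[0,0] 'a' = {T0}  orig:{}
  T[1,1] 'c' = {A,S}
  T[2,2] 'd' = {T1}  orig:{}
  T[0,1] 'ac' = ∅
  T[1,2] 'cd' = ∅
  T[0,2] 'acd' = ∅

S ∉ T[0,2] ⇒ NO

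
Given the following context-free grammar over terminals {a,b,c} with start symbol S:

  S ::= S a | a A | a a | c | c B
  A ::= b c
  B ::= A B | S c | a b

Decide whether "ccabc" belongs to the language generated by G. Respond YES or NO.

Convert to CNF:
  S -> S T2 | T1 B | T2 A | T2 T2 | c
  A -> T0 T1
  B -> A B | S T1 | T2 T0
  T0 -> b
  T1 -> c
  T2 -> a

Fill CYK table bottom-up:
  T[0,0] 'c' = {S,T1}  orig:{S}
  T[1,1] 'c' = {S,T1}  orig:{S}
  T[2,2] 'a' = {T2}  orig:{}
  T[3,3] 'b' = {T0}  orig:{}
  T[4,4] 'c' = {S,T1}  orig:{S}
  T[0,1] 'cc' = {B}
  T[1,2] 'ca' = {S}
  T[2,3] 'ab' = {B}
  T[3,4] 'bc' = {A}
  T[0,2] 'cca' = ∅
  T[1,3] 'cab' = {S}
  T[2,4] 'abc' = {S}
  T[0,3] 'ccab' = ∅
  T[1,4] 'cabc' = {B}
  T[0,4] 'ccabc' = {S}

S ∈ T[0,4] ⇒ YES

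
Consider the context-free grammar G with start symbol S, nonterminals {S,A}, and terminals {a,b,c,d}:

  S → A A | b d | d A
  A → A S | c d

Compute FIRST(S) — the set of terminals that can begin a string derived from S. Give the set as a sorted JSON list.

FIRST sets, iterate to fixpoint:
pass 1:
  A via A→c d: +{c}
  S via S→A A: +{c}
  S via S→b d: +{b}
  S via S→d A: +{d}
  FIRST(S)={b,c,d}  FIRST(A)={c}
pass 2: done
  FIRST(S)={b,c,d}  FIRST(A)={c}

FIRST(S) = ["b", "c", "d"]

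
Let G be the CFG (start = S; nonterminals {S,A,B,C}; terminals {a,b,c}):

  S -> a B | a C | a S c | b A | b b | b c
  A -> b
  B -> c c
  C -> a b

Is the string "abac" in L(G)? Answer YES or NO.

CNF form of G:
  S -> T1 B | T1 C | T1 X3 | T2 A | T2 T0 | T2 T2
  A -> b
  B -> T0 T0
  C -> T1 T2
  T0 -> c
  T1 -> a
  T2 -> b
  X3 -> S T0

CYK table (by increasing span):
  T[0,0] 'a' = {T1}  orig:{}
  T[1,1] 'b' = {A,T2}  orig:{A}
  T[2,2] 'a' = {T1}  orig:{}
  T[3,3] 'c' = {T0}  orig:{}
  T[0,1] 'ab' = {C}
  T[1,2] 'ba' = ∅
  T[2,3] 'ac' = ∅
  T[0,2] 'aba' = ∅
  T[1,3] 'bac' = ∅
  T[0,3] 'abac' = ∅

S ∉ T[0,3] ⇒ NO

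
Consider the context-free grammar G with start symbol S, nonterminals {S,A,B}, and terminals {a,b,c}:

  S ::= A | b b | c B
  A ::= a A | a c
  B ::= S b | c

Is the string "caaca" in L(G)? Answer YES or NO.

CNF form of G:
  S -> T0 A | T0 T1 | T1 B | T2 T2
  A -> T0 A | T0 T1
  B -> S T2 | c
  T0 -> a
  T1 -> c
  T2 -> b

Fill CYK table bottom-up:
  [0..0]={B,T1}  "c"  orig:{B}
  [1..1]={T0}  "a"  orig:{}
  [2..2]={T0}  "a"  orig:{}
  [3..3]={B,T1}  "c"  orig:{B}
  [4..4]={T0}  "a"  orig:{}
  [0..1]=∅  "ca"
  [1..2]=∅  "aa"
  [2..3]={A,S}  "ac"
  [3..4]=∅  "ca"
  [0..2]=∅  "caa"
  [1..3]={A,S}  "aac"
  [2..4]=∅  "aca"
  [0..3]=∅  "caac"
  [1..4]=∅  "aaca"
  [0..4]=∅  "caaca"

S ∉ T[0,4] ⇒ NO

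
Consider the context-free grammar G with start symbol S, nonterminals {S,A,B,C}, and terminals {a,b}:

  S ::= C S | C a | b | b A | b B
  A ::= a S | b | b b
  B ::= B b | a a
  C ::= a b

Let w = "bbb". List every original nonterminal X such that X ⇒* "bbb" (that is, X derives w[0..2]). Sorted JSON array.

Convert to CNF:
  S -> C S | C T0 | T1 A | T1 B | b
  A -> T0 S | T1 T1 | b
  B -> B T1 | T0 T0
  C -> T0 T1
  T0 -> a
  T1 -> b

CYK table (by increasing span) (cells [i..j] with 0 ≤ i ≤ j ≤ 2 only):
  T[0,0] 'b' = {A,S,T1}  orig:{A,S}
  T[1,1] 'b' = {A,S,T1}  orig:{A,S}
  T[2,2] 'b' = {A,S,T1}  orig:{A,S}
  T[0,1] 'bb' = {A,S}
  T[1,2] 'bb' = {A,S}
  T[0,2] 'bbb' = {S}

Original NTs in T[0,2] deriving "bbb": ["S"]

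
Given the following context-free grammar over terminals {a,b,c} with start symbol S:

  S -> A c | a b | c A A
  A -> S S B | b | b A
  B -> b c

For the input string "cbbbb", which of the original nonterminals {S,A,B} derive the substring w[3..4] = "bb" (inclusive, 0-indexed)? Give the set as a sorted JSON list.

CNF form of G:
  S -> A T1 | T1 X4 | T2 T0
  A -> S X3 | T0 A | b
  B -> T0 T1
  T0 -> b
  T1 -> c
  T2 -> a
  X3 -> S B
  X4 -> A A

Fill CYK table bottom-up — only the sub-triangle for w[3..4]:
  T[3,3] 'b' = {A,T0}  orig:{A}
  T[4,4] 'b' = {A,T0}  orig:{A}
  T[3,4] 'bb' = {A,X4}  orig:{A}

Original NTs in T[3,4] deriving "bb": ["A"]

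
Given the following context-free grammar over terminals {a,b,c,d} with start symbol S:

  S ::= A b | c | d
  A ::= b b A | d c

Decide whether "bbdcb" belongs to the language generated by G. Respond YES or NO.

CNF form of G:
  S -> A T0 | c | d
  A -> T0 X3 | T1 T2
  T0 -> b
  T1 -> d
  T2 -> c
  X3 -> T0 A

CYK fill:
  cell(0,0) b: {T0}  orig:{}
  cell(1,1) b: {T0}  orig:{}
  cell(2,2) d: {S,T1}  orig:{S}
  cell(3,3) c: {S,T2}  orig:{S}
  cell(4,4) b: {T0}  orig:{}
  cell(0,1) bb: ∅
  cell(1,2) bd: ∅
  cell(2,3) dc: {A}
  cell(3,4) cb: ∅
  cell(0,2) bbd: ∅
  cell(1,3) bdc: {X3}  orig:{}
  cell(2,4) dcb: {S}
  cell(0,3) bbdc: {A}
  cell(1,4) bdcb: ∅
  cell(0,4) bbdcb: {S}

S ∈ T[0,4] ⇒ YES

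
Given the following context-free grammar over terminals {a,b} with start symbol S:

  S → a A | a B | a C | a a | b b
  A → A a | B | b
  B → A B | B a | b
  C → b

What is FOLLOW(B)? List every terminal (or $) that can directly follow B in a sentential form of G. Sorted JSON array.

FIRST iteration:
[1]
  A via A→b: +{b}
  B via B→A B: +{b}
  C via C→b: +{b}
  S via S→a A: +{a}
  S via S→b b: +{b}
  FIRST(S)={a,b}  FIRST(A)={b}  FIRST(B)={b}  FIRST(C)={b}
[2] done
  FIRST(S)={a,b}  FIRST(A)={b}  FIRST(B)={b}  FIRST(C)={b}

Compute FOLLOW by fixpoint:
seed FOLLOW(S) with $
pass 1:
  A→A a: FOLLOW(A) ⊇ FIRST(a) = {a}; new: +{a}
  A→B: FOLLOW(B) ⊇ FOLLOW(A) ⊇ {a}; new: +{a}
  B→A B: FOLLOW(A) ⊇ FIRST(B) = {b}; new: +{b}
  S→a A: FOLLOW(A) ⊇ FOLLOW(S) ⊇ {$}; new: +{$}
  S→a B: FOLLOW(B) ⊇ FOLLOW(S) ⊇ {$}; new: +{$}
  S→a C: FOLLOW(C) ⊇ FOLLOW(S) ⊇ {$}; new: +{$}
  FOLLOW(S)={$}  FOLLOW(A)={$,a,b}  FOLLOW(B)={$,a}  FOLLOW(C)={$}
pass 2:
  A→B: FOLLOW(B) ⊇ FOLLOW(A) ⊇ {$,a,b}; new: +{b}
  FOLLOW(S)={$}  FOLLOW(A)={$,a,b}  FOLLOW(B)={$,a,b}  FOLLOW(C)={$}
pass 3: done
  FOLLOW(S)={$}  FOLLOW(A)={$,a,b}  FOLLOW(B)={$,a,b}  FOLLOW(C)={$}

FOLLOW(B) = ["$", "a", "b"]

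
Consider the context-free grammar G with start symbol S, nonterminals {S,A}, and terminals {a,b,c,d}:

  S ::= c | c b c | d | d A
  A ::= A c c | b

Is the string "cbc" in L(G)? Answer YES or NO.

Convert to CNF:
  S -> T0 X4 | T2 A | c | d
  A -> A X3 | b
  T0 -> c
  T1 -> b
  T2 -> d
  X3 -> T0 T0
  X4 -> T1 T0

CYK table (by increasing span):
  T[0,0] 'c' = {S,T0}  orig:{S}
  T[1,1] 'b' = {A,T1}  orig:{A}
  T[2,2] 'c' = {S,T0}  orig:{S}
  T[0,1] 'cb' = ∅
  T[1,2] 'bc' = {X4}  orig:{}
  T[0,2] 'cbc' = {S}

S ∈ T[0,2] ⇒ YES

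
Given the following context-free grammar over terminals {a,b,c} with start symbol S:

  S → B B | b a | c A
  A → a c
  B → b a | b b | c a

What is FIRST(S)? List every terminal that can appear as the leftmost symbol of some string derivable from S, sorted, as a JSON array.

FIRST iteration:
[1]
  A via A→a c: +{a}
  B via B→b a: +{b}
  B via B→c a: +{c}
  S via S→B B: +{b,c}
  S: {b,c}  A: {a}  B: {b,c}
[2] (no change)
  S: {b,c}  A: {a}  B: {b,c}

FIRST(S) = ["b", "c"]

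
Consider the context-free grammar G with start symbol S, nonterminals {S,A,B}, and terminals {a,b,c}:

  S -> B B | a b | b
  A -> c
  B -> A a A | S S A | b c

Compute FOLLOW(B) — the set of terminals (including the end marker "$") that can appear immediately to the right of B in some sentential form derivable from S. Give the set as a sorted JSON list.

FIRST iteration:
iter 1:
  A via A→c: +{c}
  B via B→A a A: +{c}
  B via B→b c: +{b}
  S via S→B B: +{b,c}
  S via S→a b: +{a}
  S: {a,b,c}  A: {c}  B: {b,c}
iter 2:
  B via B→S S A: +{a}
  S: {a,b,c}  A: {c}  B: {a,b,c}
iter 3: — fixpoint
  S: {a,b,c}  A: {c}  B: {a,b,c}

Compute FOLLOW by fixpoint:
seed FOLLOW(S) with $
pass 1:
  B→A a A: FOLLOW(A) ⊇ FIRST(a) = {a}; new: +{a}
  B→S S A: FOLLOW(S) ⊇ FIRST(S) = {a,b,c}; new: +{a,b,c}
  S→B B: FOLLOW(B) ⊇ FIRST(B) = {a,b,c}; new: +{a,b,c}
  S→B B: FOLLOW(B) ⊇ FOLLOW(S) ⊇ {$,a,b,c}; new: +{$}
  S: {$,a,b,c}  A: {a}  B: {$,a,b,c}
pass 2:
  B→A a A: FOLLOW(A) ⊇ FOLLOW(B) ⊇ {$,a,b,c}; new: +{$,b,c}
  S: {$,a,b,c}  A: {$,a,b,c}  B: {$,a,b,c}
pass 3: — fixpoint
  S: {$,a,b,c}  A: {$,a,b,c}  B: {$,a,b,c}

FOLLOW(B) = ["$", "a", "b", "c"]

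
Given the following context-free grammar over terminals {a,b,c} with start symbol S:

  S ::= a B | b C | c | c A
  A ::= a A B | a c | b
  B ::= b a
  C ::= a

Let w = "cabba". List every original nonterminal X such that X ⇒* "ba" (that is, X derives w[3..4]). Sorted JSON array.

CNF form of G:
  S -> T0 B | T1 A | T2 C | c
  A -> T0 T1 | T0 X3 | b
  B -> T2 T0
  C -> a
  T0 -> a
  T1 -> c
  T2 -> b
  X3 -> A B

CYK table (by increasing span) (cells [i..j] with 3 ≤ i ≤ j ≤ 4 only):
  [3..3]={A,T2}  "b"  orig:{A}
  [4..4]={C,T0}  "a"  orig:{C}
  [3..4]={B,S}  "ba"

Original NTs in T[3,4] deriving "ba": ["B", "S"]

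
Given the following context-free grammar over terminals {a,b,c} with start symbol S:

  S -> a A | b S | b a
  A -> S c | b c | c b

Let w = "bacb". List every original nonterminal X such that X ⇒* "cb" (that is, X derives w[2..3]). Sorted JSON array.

CNF form of G:
  S -> T1 S | T1 T2 | T2 A
  A -> S T0 | T0 T1 | T1 T0
  T0 -> c
  T1 -> b
  T2 -> a

Fill CYK table bottom-up (cells [i..j] with 2 ≤ i ≤ j ≤ 3 only):
  [2..2]={T0}  "c"  orig:{}
  [3..3]={T1}  "b"  orig:{}
  [2..3]={A}  "cb"

Original NTs in T[2,3] deriving "cb": ["A"]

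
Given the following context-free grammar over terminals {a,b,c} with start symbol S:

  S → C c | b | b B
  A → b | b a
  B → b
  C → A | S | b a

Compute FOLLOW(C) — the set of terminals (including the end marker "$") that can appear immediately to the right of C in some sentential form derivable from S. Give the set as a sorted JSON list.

FIRST sets, iterate to fixpoint:
round 1:
  A via A→b: +{b}
  B via B→b: +{b}
  C via C→A: +{b}
  S via S→C c: +{b}
  S: {b}  A: {b}  B: {b}  C: {b}
round 2: (no change)
  S: {b}  A: {b}  B: {b}  C: {b}

FOLLOW iteration:
initialize: $ ∈ FOLLOW(S)
round 1:
  S→C c: FOLLOW(C) ⊇ FIRST(c) = {c}; new: +{c}
  S→b B: FOLLOW(B) ⊇ FOLLOW(S) ⊇ {$}; new: +{$}
  S: {$}  A: {}  B: {$}  C: {c}
round 2:
  C→A: FOLLOW(A) ⊇ FOLLOW(C) ⊇ {c}; new: +{c}
  C→S: FOLLOW(S) ⊇ FOLLOW(C) ⊇ {c}; new: +{c}
  S→b B: FOLLOW(B) ⊇ FOLLOW(S) ⊇ {$,c}; new: +{c}
  S: {$,c}  A: {c}  B: {$,c}  C: {c}
round 3: (stable)
  S: {$,c}  A: {c}  B: {$,c}  C: {c}

FOLLOW(C) = ["c"]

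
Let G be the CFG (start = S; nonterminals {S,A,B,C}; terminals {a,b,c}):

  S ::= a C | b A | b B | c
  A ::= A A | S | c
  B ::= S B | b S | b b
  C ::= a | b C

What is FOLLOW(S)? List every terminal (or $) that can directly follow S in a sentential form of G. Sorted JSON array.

Compute FIRST by fixpoint:
[1]
  A via A→c: +{c}
  B via B→b S: +{b}
  C via C→a: +{a}
  C via C→b C: +{b}
  S via S→a C: +{a}
  S via S→b A: +{b}
  S via S→c: +{c}
  FIRST[S]={a,b,c}  FIRST[A]={c}  FIRST[B]={b}  FIRST[C]={a,b}
[2]
  A via A→S: +{a,b}
  B via B→S B: +{a,c}
  FIRST[S]={a,b,c}  FIRST[A]={a,b,c}  FIRST[B]={a,b,c}  FIRST[C]={a,b}
[3] (no change)
  FIRST[S]={a,b,c}  FIRST[A]={a,b,c}  FIRST[B]={a,b,c}  FIRST[C]={a,b}

FOLLOW sets:
initialize: $ ∈ FOLLOW(S)
pass 1:
  A→A A: FOLLOW(A) ⊇ FIRST(A) = {a,b,c}; new: +{a,b,c}
  A→S: FOLLOW(S) ⊇ FOLLOW(A) ⊇ {a,b,c}; new: +{a,b,c}
  S→a C: FOLLOW(C) ⊇ FOLLOW(S) ⊇ {$,a,b,c}; new: +{$,a,b,c}
  S→b A: FOLLOW(A) ⊇ FOLLOW(S) ⊇ {$,a,b,c}; new: +{$}
  S→b B: FOLLOW(B) ⊇ FOLLOW(S) ⊇ {$,a,b,c}; new: +{$,a,b,c}
  S: {$,a,b,c}  A: {$,a,b,c}  B: {$,a,b,c}  C: {$,a,b,c}
pass 2: (stable)
  S: {$,a,b,c}  A: {$,a,b,c}  B: {$,a,b,c}  C: {$,a,b,c}

FOLLOW(S) = ["$", "a", "b", "c"]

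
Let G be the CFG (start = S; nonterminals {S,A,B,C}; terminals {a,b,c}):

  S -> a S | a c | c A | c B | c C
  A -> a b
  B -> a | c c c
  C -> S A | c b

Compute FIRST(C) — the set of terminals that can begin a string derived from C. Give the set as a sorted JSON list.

FIRST sets, iterate to fixpoint:
[1]
  A via A→a b: +{a}
  B via B→a: +{a}
  B via B→c c c: +{c}
  C via C→c b: +{c}
  S via S→a S: +{a}
  S via S→c A: +{c}
  S: {a,c}  A: {a}  B: {a,c}  C: {c}
[2]
  C via C→S A: +{a}
  S: {a,c}  A: {a}  B: {a,c}  C: {a,c}
[3] (stable)
  S: {a,c}  A: {a}  B: {a,c}  C: {a,c}

FIRST(C) = ["a", "c"]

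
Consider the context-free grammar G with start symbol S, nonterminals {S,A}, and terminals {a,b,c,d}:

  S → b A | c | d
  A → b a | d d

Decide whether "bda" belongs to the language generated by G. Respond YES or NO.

Convert to CNF:
  S -> T0 A | c | d
  A -> T0 T1 | T2 T2
  T0 -> b
  T1 -> a
  T2 -> d

Fill CYK table bottom-up:
  [0..0]={T0}  "b"  orig:{}
  [1..1]={S,T2}  "d"  orig:{S}
  [2..2]={T1}  "a"  orig:{}
  [0..1]=∅  "bd"
  [1..2]=∅  "da"
  [0..2]=∅  "bda"

S ∉ T[0,2] ⇒ NO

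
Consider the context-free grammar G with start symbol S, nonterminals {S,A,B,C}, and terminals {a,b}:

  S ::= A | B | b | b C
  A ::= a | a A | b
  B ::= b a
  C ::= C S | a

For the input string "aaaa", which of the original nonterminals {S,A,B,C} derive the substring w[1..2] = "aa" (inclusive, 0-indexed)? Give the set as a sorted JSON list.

CNF form of G:
  S -> T0 A | T1 C | T1 T0 | a | b
  A -> T0 A | a | b
  B -> T1 T0
  C -> C S | a
  T0 -> a
  T1 -> b

CYK table (by increasing span) — only the sub-triangle for w[1..2]:
  cell(1,1) a: {A,C,S,T0}  orig:{A,C,S}
  cell(2,2) a: {A,C,S,T0}  orig:{A,C,S}
  cell(1,2) aa: {A,C,S}

Original NTs in T[1,2] deriving "aa": ["A", "C", "S"]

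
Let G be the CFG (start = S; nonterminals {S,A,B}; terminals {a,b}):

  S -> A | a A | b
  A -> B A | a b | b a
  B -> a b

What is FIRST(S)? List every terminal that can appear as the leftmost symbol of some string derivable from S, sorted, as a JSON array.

Compute FIRST by fixpoint:
[1]
  A via A→a b: +{a}
  A via A→b a: +{b}
  B via B→a b: +{a}
  S via S→A: +{a,b}
  FIRST[S]={a,b}  FIRST[A]={a,b}  FIRST[B]={a}
[2] done
  FIRST[S]={a,b}  FIRST[A]={a,b}  FIRST[B]={a}

FIRST(S) = ["a", "b"]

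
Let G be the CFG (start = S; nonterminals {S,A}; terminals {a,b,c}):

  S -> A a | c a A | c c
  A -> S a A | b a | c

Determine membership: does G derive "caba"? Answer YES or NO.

CNF form of G:
  S -> A T0 | T2 T2 | T2 X4
  A -> S X3 | T1 T0 | c
  T0 -> a
  T1 -> b
  T2 -> c
  X3 -> T0 A
  X4 -> T0 A

Fill CYK table bottom-up:
  T[0,0] 'c' = {A,T2}  orig:{A}
  T[1,1] 'a' = {T0}  orig:{}
  T[2,2] 'b' = {T1}  orig:{}
  T[3,3] 'a' = {T0}  orig:{}
  T[0,1] 'ca' = {S}
  T[1,2] 'ab' = ∅
  T[2,3] 'ba' = {A}
  T[0,2] 'cab' = ∅
  T[1,3] 'aba' = {X3,X4}  orig:{}
  T[0,3] 'caba' = {S}

S ∈ T[0,3] ⇒ YES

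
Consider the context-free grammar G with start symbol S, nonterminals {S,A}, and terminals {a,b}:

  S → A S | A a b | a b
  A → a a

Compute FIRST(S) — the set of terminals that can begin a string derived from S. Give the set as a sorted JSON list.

FIRST sets, iterate to fixpoint:
[1]
  A via A→a a: +{a}
  S via S→A S: +{a}
  FIRST(S)={a}  FIRST(A)={a}
[2] done
  FIRST(S)={a}  FIRST(A)={a}

FIRST(S) = ["a"]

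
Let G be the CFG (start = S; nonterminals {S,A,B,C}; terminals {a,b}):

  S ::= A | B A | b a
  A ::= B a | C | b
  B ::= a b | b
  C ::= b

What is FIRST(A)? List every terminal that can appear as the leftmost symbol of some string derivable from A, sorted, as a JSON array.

FIRST sets, iterate to fixpoint:
pass 1:
  A via A→b: +{b}
  B via B→a b: +{a}
  B via B→b: +{b}
  C via C→b: +{b}
  S via S→A: +{b}
  S via S→B A: +{a}
  FIRST[S]={a,b}  FIRST[A]={b}  FIRST[B]={a,b}  FIRST[C]={b}
pass 2:
  A via A→B a: +{a}
  FIRST[S]={a,b}  FIRST[A]={a,b}  FIRST[B]={a,b}  FIRST[C]={b}
pass 3: — fixpoint
  FIRST[S]={a,b}  FIRST[A]={a,b}  FIRST[B]={a,b}  FIRST[C]={b}

FIRST(A) = ["a", "b"]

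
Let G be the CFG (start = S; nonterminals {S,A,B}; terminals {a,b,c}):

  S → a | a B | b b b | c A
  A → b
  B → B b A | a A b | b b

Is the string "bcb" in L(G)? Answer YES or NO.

CNF form of G:
  S -> T0 X5 | T1 B | T2 A | a
  A -> b
  B -> B X3 | T0 T0 | T1 X4
  T0 -> b
  T1 -> a
  T2 -> c
  X3 -> T0 A
  X4 -> A T0
  X5 -> T0 T0

CYK fill:
  [0..0]={A,T0}  "b"  orig:{A}
  [1..1]={T2}  "c"  orig:{}
  [2..2]={A,T0}  "b"  orig:{A}
  [0..1]=∅  "bc"
  [1..2]={S}  "cb"
  [0..2]=∅  "bcb"

S ∉ T[0,2] ⇒ NO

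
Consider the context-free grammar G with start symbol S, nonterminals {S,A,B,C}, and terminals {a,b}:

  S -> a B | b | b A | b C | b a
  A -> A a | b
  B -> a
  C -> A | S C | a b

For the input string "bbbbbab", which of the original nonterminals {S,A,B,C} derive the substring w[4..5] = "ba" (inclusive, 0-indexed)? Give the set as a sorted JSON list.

CNF form of G:
  S -> T0 B | T1 A | T1 C | T1 T0 | b
  A -> A T0 | b
  B -> a
  C -> A T0 | S C | T0 T1 | b
  T0 -> a
  T1 -> b

Fill CYK table bottom-up, restricted to cells inside w[4..5]:
  cell(4,4) b: {A,C,S,T1}  orig:{A,C,S}
  cell(5,5) a: {B,T0}  orig:{B}
  cell(4,5) ba: {A,C,S}

Original NTs in T[4,5] deriving "ba": ["A", "C", "S"]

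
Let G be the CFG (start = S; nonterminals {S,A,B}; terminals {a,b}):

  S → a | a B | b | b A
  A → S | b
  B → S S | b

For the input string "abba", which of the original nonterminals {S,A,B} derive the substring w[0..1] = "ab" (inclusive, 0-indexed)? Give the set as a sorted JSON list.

Convert to CNF:
  S -> T0 B | T1 A | a | b
  A -> T0 B | T1 A | a | b
  B -> S S | b
  T0 -> a
  T1 -> b

CYK table (by increasing span) (cells [i..j] with 0 ≤ i ≤ j ≤ 1 only):
  cell(0,0) a: {A,S,T0}  orig:{A,S}
  cell(1,1) b: {A,B,S,T1}  orig:{A,B,S}
  cell(0,1) ab: {A,B,S}

Original NTs in T[0,1] deriving "ab": ["A", "B", "S"]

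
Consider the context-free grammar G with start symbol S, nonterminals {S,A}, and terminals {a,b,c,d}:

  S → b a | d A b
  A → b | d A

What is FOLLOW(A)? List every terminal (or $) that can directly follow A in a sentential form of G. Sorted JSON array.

FIRST sets, iterate to fixpoint:
pass 1:
  A via A→b: +{b}
  A via A→d A: +{d}
  S via S→b a: +{b}
  S via S→d A b: +{d}
  FIRST[S]={b,d}  FIRST[A]={b,d}
pass 2: — fixpoint
  FIRST[S]={b,d}  FIRST[A]={b,d}

FOLLOW sets:
initialize: $ ∈ FOLLOW(S)
pass 1:
  S→d A b: FOLLOW(A) ⊇ FIRST(b) = {b}; new: +{b}
  FOLLOW(S)={$}  FOLLOW(A)={b}
pass 2: done
  FOLLOW(S)={$}  FOLLOW(A)={b}

FOLLOW(A) = ["b"]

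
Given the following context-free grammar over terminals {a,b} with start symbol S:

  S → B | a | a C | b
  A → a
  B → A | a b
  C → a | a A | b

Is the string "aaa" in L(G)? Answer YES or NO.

Convert to CNF:
  S -> T0 C | T0 T1 | a | b
  A -> a
  B -> T0 T1 | a
  C -> T0 A | a | b
  T0 -> a
  T1 -> b

CYK fill:
  [0..0]={A,B,C,S,T0}  "a"  orig:{A,B,C,S}
  [1..1]={A,B,C,S,T0}  "a"  orig:{A,B,C,S}
  [2..2]={A,B,C,S,T0}  "a"  orig:{A,B,C,S}
  [0..1]={C,S}  "aa"
  [1..2]={C,S}  "aa"
  [0..2]={S}  "aaa"

S ∈ T[0,2] ⇒ YES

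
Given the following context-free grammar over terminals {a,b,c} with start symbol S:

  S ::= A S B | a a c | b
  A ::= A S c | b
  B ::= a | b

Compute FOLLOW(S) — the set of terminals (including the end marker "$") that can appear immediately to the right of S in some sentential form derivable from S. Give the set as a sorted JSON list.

FIRST sets, iterate to fixpoint:
pass 1:
  A via A→b: +{b}
  B via B→a: +{a}
  B via B→b: +{b}
  S via S→A S B: +{b}
  S via S→a a c: +{a}
  FIRST[S]={a,b}  FIRST[A]={b}  FIRST[B]={a,b}
pass 2: — fixpoint
  FIRST[S]={a,b}  FIRST[A]={b}  FIRST[B]={a,b}

Compute FOLLOW by fixpoint:
seed FOLLOW(S) with $
iter 1:
  A→A S c: FOLLOW(A) ⊇ FIRST(S) = {a,b}; new: +{a,b}
  A→A S c: FOLLOW(S) ⊇ FIRST(c) = {c}; new: +{c}
  S→A S B: FOLLOW(S) ⊇ FIRST(B) = {a,b}; new: +{a,b}
  S→A S B: FOLLOW(B) ⊇ FOLLOW(S) ⊇ {$,a,b,c}; new: +{$,a,b,c}
  FOLLOW(S)={$,a,b,c}  FOLLOW(A)={a,b}  FOLLOW(B)={$,a,b,c}
iter 2: — fixpoint
  FOLLOW(S)={$,a,b,c}  FOLLOW(A)={a,b}  FOLLOW(B)={$,a,b,c}

FOLLOW(S) = ["$", "a", "b", "c"]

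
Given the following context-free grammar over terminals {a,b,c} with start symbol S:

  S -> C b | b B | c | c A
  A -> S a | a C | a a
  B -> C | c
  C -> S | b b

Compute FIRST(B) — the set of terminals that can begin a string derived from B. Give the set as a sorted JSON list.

FIRST sets, iterate to fixpoint:
round 1:
  A via A→a C: +{a}
  B via B→c: +{c}
  C via C→b b: +{b}
  S via S→C b: +{b}
  S via S→c: +{c}
  S: {b,c}  A: {a}  B: {c}  C: {b}
round 2:
  A via A→S a: +{b,c}
  B via B→C: +{b}
  C via C→S: +{c}
  S: {b,c}  A: {a,b,c}  B: {b,c}  C: {b,c}
round 3: — fixpoint
  S: {b,c}  A: {a,b,c}  B: {b,c}  C: {b,c}

FIRST(B) = ["b", "c"]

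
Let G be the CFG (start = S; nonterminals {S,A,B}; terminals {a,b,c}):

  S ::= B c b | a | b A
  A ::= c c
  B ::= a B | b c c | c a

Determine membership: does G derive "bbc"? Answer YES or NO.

Convert to CNF:
  S -> B X4 | T2 A | a
  A -> T0 T0
  B -> T0 T1 | T1 B | T2 X3
  T0 -> c
  T1 -> a
  T2 -> b
  X3 -> T0 T0
  X4 -> T0 T2

CYK fill:
  T[0,0] 'b' = {T2}  orig:{}
  T[1,1] 'b' = {T2}  orig:{}
  T[2,2] 'c' = {T0}  orig:{}
  T[0,1] 'bb' = ∅
  T[1,2] 'bc' = ∅
  T[0,2] 'bbc' = ∅

S ∉ T[0,2] ⇒ NO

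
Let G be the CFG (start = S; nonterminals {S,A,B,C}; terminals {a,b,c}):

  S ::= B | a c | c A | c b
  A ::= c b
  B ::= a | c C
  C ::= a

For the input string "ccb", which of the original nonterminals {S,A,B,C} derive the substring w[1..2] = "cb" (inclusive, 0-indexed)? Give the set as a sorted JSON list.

CNF form of G:
  S -> T0 A | T0 C | T0 T1 | T2 T0 | a
  A -> T0 T1
  B -> T0 C | a
  C -> a
  T0 -> c
  T1 -> b
  T2 -> a

Fill CYK table bottom-up (cells [i..j] with 1 ≤ i ≤ j ≤ 2 only):
  T[1,1] 'c' = {T0}  orig:{}
  T[2,2] 'b' = {T1}  orig:{}
  T[1,2] 'cb' = {A,S}

Original NTs in T[1,2] deriving "cb": ["A", "S"]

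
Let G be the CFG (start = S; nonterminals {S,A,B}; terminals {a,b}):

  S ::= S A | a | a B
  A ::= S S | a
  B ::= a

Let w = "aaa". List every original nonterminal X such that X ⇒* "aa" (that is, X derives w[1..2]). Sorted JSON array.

Convert to CNF:
  S -> S A | T0 B | a
  A -> S S | a
  B -> a
  T0 -> a

CYK fill — only the sub-triangle for w[1..2]:
  cell(1,1) a: {A,B,S,T0}  orig:{A,B,S}
  cell(2,2) a: {A,B,S,T0}  orig:{A,B,S}
  cell(1,2) aa: {A,S}

Original NTs in T[1,2] deriving "aa": ["A", "S"]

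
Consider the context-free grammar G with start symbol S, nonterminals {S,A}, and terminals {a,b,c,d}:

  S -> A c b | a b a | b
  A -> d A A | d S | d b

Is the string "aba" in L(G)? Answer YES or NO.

CNF form of G:
  S -> A X5 | T3 X6 | b
  A -> T0 S | T0 T1 | T0 X4
  T0 -> d
  T1 -> b
  T2 -> c
  T3 -> a
  X4 -> A A
  X5 -> T2 T1
  X6 -> T1 T3

CYK table (by increasing span):
  [0..0]={T3}  "a"  orig:{}
  [1..1]={S,T1}  "b"  orig:{S}
  [2..2]={T3}  "a"  orig:{}
  [0..1]=∅  "ab"
  [1..2]={X6}  "ba"  orig:{}
  [0..2]={S}  "aba"

S ∈ T[0,2] ⇒ YES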